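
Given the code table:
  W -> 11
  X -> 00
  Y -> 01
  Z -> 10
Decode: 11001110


Decoding:
11 -> W
00 -> X
11 -> W
10 -> Z


Result: WXWZ


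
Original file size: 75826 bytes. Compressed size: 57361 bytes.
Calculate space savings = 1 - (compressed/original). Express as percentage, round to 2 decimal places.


ratio = compressed/original = 57361/75826 = 0.756482
savings = 1 - ratio = 1 - 0.756482 = 0.243518
as a percentage: 0.243518 * 100 = 24.35%

Space savings = 1 - 57361/75826 = 24.35%


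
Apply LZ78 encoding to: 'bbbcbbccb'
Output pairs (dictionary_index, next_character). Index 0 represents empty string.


LZ78 encoding steps:
Dictionary: {0: ''}
Step 1: w='' (idx 0), next='b' -> output (0, 'b'), add 'b' as idx 1
Step 2: w='b' (idx 1), next='b' -> output (1, 'b'), add 'bb' as idx 2
Step 3: w='' (idx 0), next='c' -> output (0, 'c'), add 'c' as idx 3
Step 4: w='bb' (idx 2), next='c' -> output (2, 'c'), add 'bbc' as idx 4
Step 5: w='c' (idx 3), next='b' -> output (3, 'b'), add 'cb' as idx 5


Encoded: [(0, 'b'), (1, 'b'), (0, 'c'), (2, 'c'), (3, 'b')]


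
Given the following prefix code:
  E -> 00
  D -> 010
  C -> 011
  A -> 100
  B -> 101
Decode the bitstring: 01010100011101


Decoding step by step:
Bits 010 -> D
Bits 101 -> B
Bits 00 -> E
Bits 011 -> C
Bits 101 -> B


Decoded message: DBECB


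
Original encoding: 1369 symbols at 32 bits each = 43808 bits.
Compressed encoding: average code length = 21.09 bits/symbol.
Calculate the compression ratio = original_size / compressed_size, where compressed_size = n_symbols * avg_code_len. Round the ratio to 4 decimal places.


original_size = n_symbols * orig_bits = 1369 * 32 = 43808 bits
compressed_size = n_symbols * avg_code_len = 1369 * 21.09 = 28872.21 bits
ratio = original_size / compressed_size = 43808 / 28872.21 = 1.5173

Compression ratio = 1.5173


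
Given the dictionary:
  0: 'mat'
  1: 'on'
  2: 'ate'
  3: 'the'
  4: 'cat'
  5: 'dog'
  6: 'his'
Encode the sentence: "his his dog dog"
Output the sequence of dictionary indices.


Look up each word in the dictionary:
  'his' -> 6
  'his' -> 6
  'dog' -> 5
  'dog' -> 5

Encoded: [6, 6, 5, 5]


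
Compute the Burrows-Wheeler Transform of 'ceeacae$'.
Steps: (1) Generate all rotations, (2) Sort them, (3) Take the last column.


Rotations (sorted):
  0: $ceeacae -> last char: e
  1: acae$cee -> last char: e
  2: ae$ceeac -> last char: c
  3: cae$ceea -> last char: a
  4: ceeacae$ -> last char: $
  5: e$ceeaca -> last char: a
  6: eacae$ce -> last char: e
  7: eeacae$c -> last char: c


BWT = eeca$aec


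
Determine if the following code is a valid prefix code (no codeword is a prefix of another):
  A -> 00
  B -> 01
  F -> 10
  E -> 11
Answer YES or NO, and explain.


Checking each pair (does one codeword prefix another?):
  A='00' vs B='01': no prefix
  A='00' vs F='10': no prefix
  A='00' vs E='11': no prefix
  B='01' vs A='00': no prefix
  B='01' vs F='10': no prefix
  B='01' vs E='11': no prefix
  F='10' vs A='00': no prefix
  F='10' vs B='01': no prefix
  F='10' vs E='11': no prefix
  E='11' vs A='00': no prefix
  E='11' vs B='01': no prefix
  E='11' vs F='10': no prefix
No violation found over all pairs.

YES -- this is a valid prefix code. No codeword is a prefix of any other codeword.


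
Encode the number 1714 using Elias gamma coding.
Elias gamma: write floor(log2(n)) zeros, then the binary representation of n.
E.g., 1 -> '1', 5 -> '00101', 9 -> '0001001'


num_bits = floor(log2(1714)) + 1 = 11
leading_zeros = num_bits - 1 = 10
binary(1714) = 11010110010

Elias gamma(1714) = '0000000000' + '11010110010' = 000000000011010110010 (21 bits)


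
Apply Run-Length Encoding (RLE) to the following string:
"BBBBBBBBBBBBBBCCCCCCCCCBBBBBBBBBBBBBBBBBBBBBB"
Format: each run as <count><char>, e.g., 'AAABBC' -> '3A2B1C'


Scanning runs left to right:
  i=0: run of 'B' x 14 -> '14B'
  i=14: run of 'C' x 9 -> '9C'
  i=23: run of 'B' x 22 -> '22B'

RLE = 14B9C22B


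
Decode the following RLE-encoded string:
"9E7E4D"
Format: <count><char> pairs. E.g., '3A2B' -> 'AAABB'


Expanding each <count><char> pair:
  9E -> 'EEEEEEEEE'
  7E -> 'EEEEEEE'
  4D -> 'DDDD'

Decoded = EEEEEEEEEEEEEEEEDDDD


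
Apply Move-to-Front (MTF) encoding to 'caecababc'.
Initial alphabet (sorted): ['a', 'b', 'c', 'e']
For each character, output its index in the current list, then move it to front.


MTF encoding:
'c': index 2 in ['a', 'b', 'c', 'e'] -> ['c', 'a', 'b', 'e']
'a': index 1 in ['c', 'a', 'b', 'e'] -> ['a', 'c', 'b', 'e']
'e': index 3 in ['a', 'c', 'b', 'e'] -> ['e', 'a', 'c', 'b']
'c': index 2 in ['e', 'a', 'c', 'b'] -> ['c', 'e', 'a', 'b']
'a': index 2 in ['c', 'e', 'a', 'b'] -> ['a', 'c', 'e', 'b']
'b': index 3 in ['a', 'c', 'e', 'b'] -> ['b', 'a', 'c', 'e']
'a': index 1 in ['b', 'a', 'c', 'e'] -> ['a', 'b', 'c', 'e']
'b': index 1 in ['a', 'b', 'c', 'e'] -> ['b', 'a', 'c', 'e']
'c': index 2 in ['b', 'a', 'c', 'e'] -> ['c', 'b', 'a', 'e']


Output: [2, 1, 3, 2, 2, 3, 1, 1, 2]


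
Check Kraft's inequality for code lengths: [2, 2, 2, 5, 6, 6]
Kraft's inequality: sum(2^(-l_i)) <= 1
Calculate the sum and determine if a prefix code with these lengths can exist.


Sum = 2^(-2) + 2^(-2) + 2^(-2) + 2^(-5) + 2^(-6) + 2^(-6)
    = 0.25 + 0.25 + 0.25 + 0.03125 + 0.015625 + 0.015625
    = 52/64 = 0.8125
Since 0.8125 <= 1, Kraft's inequality IS satisfied.
A prefix code with these lengths CAN exist.

Kraft sum = 0.8125. Satisfied.


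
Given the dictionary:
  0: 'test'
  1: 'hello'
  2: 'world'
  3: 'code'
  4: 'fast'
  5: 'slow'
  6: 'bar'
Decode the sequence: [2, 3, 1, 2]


Look up each index in the dictionary:
  2 -> 'world'
  3 -> 'code'
  1 -> 'hello'
  2 -> 'world'

Decoded: "world code hello world"


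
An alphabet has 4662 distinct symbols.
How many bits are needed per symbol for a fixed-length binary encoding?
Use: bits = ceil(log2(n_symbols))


log2(4662) = 12.1867
Bracket: 2^12 = 4096 < 4662 <= 2^13 = 8192
So ceil(log2(4662)) = 13

bits = ceil(log2(4662)) = ceil(12.1867) = 13 bits


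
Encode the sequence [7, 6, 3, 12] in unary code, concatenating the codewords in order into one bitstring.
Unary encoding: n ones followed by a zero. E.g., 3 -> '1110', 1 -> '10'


Encode each number as n ones followed by a terminating 0:
  7 -> 11111110 (8 bits)
  6 -> 1111110 (7 bits)
  3 -> 1110 (4 bits)
  12 -> 1111111111110 (13 bits)
Total length = 8 + 7 + 4 + 13 = 32 bits.

Unary([7, 6, 3, 12]) = 11111110111111011101111111111110 (32 bits)


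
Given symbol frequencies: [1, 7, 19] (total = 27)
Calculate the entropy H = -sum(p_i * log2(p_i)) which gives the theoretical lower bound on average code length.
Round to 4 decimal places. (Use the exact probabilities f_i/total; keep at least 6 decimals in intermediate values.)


Per-symbol terms -p_i * log2(p_i) with p_i = f_i/27:
  p = 1/27 = 0.037037: log2(p) = -4.754888, -p*log2(p) = 0.176107
  p = 7/27 = 0.259259: log2(p) = -1.947533, -p*log2(p) = 0.504916
  p = 19/27 = 0.703704: log2(p) = -0.506960, -p*log2(p) = 0.356750
H = 0.176107 + 0.504916 + 0.356750 = 1.037773

H = 1.0378 bits/symbol


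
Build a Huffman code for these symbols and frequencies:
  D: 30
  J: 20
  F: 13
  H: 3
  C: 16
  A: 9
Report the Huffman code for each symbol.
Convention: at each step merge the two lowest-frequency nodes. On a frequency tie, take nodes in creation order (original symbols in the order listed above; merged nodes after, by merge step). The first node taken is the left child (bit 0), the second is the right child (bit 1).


Huffman tree construction:
Step 1: Merge H(3) + A(9) = 12
Step 2: Merge (H+A)(12) + F(13) = 25
Step 3: Merge C(16) + J(20) = 36
Step 4: Merge ((H+A)+F)(25) + D(30) = 55
Step 5: Merge (C+J)(36) + (((H+A)+F)+D)(55) = 91
Read each symbol's code off the tree from the root (left child = 0, right child = 1).

Codes:
  D: 11 (length 2)
  J: 01 (length 2)
  F: 101 (length 3)
  H: 1000 (length 4)
  C: 00 (length 2)
  A: 1001 (length 4)
Average code length: 219/91 = 2.4066 bits/symbol


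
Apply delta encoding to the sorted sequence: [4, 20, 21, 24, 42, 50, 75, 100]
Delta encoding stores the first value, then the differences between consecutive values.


First value: 4
Deltas:
  20 - 4 = 16
  21 - 20 = 1
  24 - 21 = 3
  42 - 24 = 18
  50 - 42 = 8
  75 - 50 = 25
  100 - 75 = 25


Delta encoded: [4, 16, 1, 3, 18, 8, 25, 25]


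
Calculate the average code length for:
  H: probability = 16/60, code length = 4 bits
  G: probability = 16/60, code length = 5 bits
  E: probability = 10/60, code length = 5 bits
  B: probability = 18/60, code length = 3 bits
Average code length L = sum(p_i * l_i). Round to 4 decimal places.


Weighted contributions p_i * l_i:
  H: (16/60) * 4 = 64/60
  G: (16/60) * 5 = 80/60
  E: (10/60) * 5 = 50/60
  B: (18/60) * 3 = 54/60
Sum = (64 + 80 + 50 + 54)/60 = 248/60

L = 248/60 = 4.1333 bits/symbol


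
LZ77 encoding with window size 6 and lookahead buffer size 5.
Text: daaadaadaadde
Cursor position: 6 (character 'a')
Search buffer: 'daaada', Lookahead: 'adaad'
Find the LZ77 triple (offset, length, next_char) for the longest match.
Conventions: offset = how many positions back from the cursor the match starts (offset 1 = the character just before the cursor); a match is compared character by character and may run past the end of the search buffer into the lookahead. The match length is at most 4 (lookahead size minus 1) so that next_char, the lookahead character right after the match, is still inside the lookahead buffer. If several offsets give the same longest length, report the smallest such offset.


Try each offset into the search buffer:
  offset=1 (pos 5, char 'a'): match length 1
  offset=2 (pos 4, char 'd'): match length 0
  offset=3 (pos 3, char 'a'): match length 4
  offset=4 (pos 2, char 'a'): match length 1
  offset=5 (pos 1, char 'a'): match length 1
  offset=6 (pos 0, char 'd'): match length 0
Longest match has length 4 at offset 3.
next_char = character at position 6 + 4 = 10 -> 'd'

Best match: offset=3, length=4 (matching 'adaa' starting at position 3)
LZ77 triple: (3, 4, 'd')


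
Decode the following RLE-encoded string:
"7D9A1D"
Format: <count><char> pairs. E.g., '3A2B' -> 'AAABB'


Expanding each <count><char> pair:
  7D -> 'DDDDDDD'
  9A -> 'AAAAAAAAA'
  1D -> 'D'

Decoded = DDDDDDDAAAAAAAAAD


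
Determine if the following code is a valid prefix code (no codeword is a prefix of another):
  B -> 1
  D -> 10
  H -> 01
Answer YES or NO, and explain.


Checking each pair (does one codeword prefix another?):
  B='1' vs D='10': prefix -- VIOLATION

NO -- this is NOT a valid prefix code. B (1) is a prefix of D (10).


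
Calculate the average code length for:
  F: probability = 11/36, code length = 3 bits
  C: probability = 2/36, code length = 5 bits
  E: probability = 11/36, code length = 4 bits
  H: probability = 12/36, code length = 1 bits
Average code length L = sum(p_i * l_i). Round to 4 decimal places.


Weighted contributions p_i * l_i:
  F: (11/36) * 3 = 33/36
  C: (2/36) * 5 = 10/36
  E: (11/36) * 4 = 44/36
  H: (12/36) * 1 = 12/36
Sum = (33 + 10 + 44 + 12)/36 = 99/36

L = 99/36 = 2.7500 bits/symbol


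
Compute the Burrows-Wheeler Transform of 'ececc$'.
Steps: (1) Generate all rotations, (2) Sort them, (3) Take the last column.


Rotations (sorted):
  0: $ececc -> last char: c
  1: c$ecec -> last char: c
  2: cc$ece -> last char: e
  3: cecc$e -> last char: e
  4: ecc$ec -> last char: c
  5: ececc$ -> last char: $


BWT = cceec$


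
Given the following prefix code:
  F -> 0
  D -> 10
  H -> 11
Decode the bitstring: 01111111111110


Decoding step by step:
Bits 0 -> F
Bits 11 -> H
Bits 11 -> H
Bits 11 -> H
Bits 11 -> H
Bits 11 -> H
Bits 11 -> H
Bits 0 -> F


Decoded message: FHHHHHHF


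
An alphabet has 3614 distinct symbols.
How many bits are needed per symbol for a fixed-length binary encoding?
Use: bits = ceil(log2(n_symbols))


log2(3614) = 11.8194
Bracket: 2^11 = 2048 < 3614 <= 2^12 = 4096
So ceil(log2(3614)) = 12

bits = ceil(log2(3614)) = ceil(11.8194) = 12 bits


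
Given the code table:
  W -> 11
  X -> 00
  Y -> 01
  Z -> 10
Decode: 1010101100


Decoding:
10 -> Z
10 -> Z
10 -> Z
11 -> W
00 -> X


Result: ZZZWX


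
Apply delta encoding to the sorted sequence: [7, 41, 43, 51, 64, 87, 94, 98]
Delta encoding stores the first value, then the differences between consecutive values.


First value: 7
Deltas:
  41 - 7 = 34
  43 - 41 = 2
  51 - 43 = 8
  64 - 51 = 13
  87 - 64 = 23
  94 - 87 = 7
  98 - 94 = 4


Delta encoded: [7, 34, 2, 8, 13, 23, 7, 4]


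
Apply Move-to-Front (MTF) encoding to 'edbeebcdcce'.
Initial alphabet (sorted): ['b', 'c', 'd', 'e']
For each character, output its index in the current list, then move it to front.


MTF encoding:
'e': index 3 in ['b', 'c', 'd', 'e'] -> ['e', 'b', 'c', 'd']
'd': index 3 in ['e', 'b', 'c', 'd'] -> ['d', 'e', 'b', 'c']
'b': index 2 in ['d', 'e', 'b', 'c'] -> ['b', 'd', 'e', 'c']
'e': index 2 in ['b', 'd', 'e', 'c'] -> ['e', 'b', 'd', 'c']
'e': index 0 in ['e', 'b', 'd', 'c'] -> ['e', 'b', 'd', 'c']
'b': index 1 in ['e', 'b', 'd', 'c'] -> ['b', 'e', 'd', 'c']
'c': index 3 in ['b', 'e', 'd', 'c'] -> ['c', 'b', 'e', 'd']
'd': index 3 in ['c', 'b', 'e', 'd'] -> ['d', 'c', 'b', 'e']
'c': index 1 in ['d', 'c', 'b', 'e'] -> ['c', 'd', 'b', 'e']
'c': index 0 in ['c', 'd', 'b', 'e'] -> ['c', 'd', 'b', 'e']
'e': index 3 in ['c', 'd', 'b', 'e'] -> ['e', 'c', 'd', 'b']


Output: [3, 3, 2, 2, 0, 1, 3, 3, 1, 0, 3]


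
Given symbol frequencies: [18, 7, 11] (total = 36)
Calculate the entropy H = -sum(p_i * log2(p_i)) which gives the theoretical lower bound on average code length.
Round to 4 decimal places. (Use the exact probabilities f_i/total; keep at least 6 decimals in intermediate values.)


Per-symbol terms -p_i * log2(p_i) with p_i = f_i/36:
  p = 18/36 = 0.500000: log2(p) = -1.000000, -p*log2(p) = 0.500000
  p = 7/36 = 0.194444: log2(p) = -2.362570, -p*log2(p) = 0.459389
  p = 11/36 = 0.305556: log2(p) = -1.710493, -p*log2(p) = 0.522651
H = 0.500000 + 0.459389 + 0.522651 = 1.482040

H = 1.482 bits/symbol


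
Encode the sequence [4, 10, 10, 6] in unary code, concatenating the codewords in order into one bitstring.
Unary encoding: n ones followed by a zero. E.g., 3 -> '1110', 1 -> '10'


Encode each number as n ones followed by a terminating 0:
  4 -> 11110 (5 bits)
  10 -> 11111111110 (11 bits)
  10 -> 11111111110 (11 bits)
  6 -> 1111110 (7 bits)
Total length = 5 + 11 + 11 + 7 = 34 bits.

Unary([4, 10, 10, 6]) = 1111011111111110111111111101111110 (34 bits)


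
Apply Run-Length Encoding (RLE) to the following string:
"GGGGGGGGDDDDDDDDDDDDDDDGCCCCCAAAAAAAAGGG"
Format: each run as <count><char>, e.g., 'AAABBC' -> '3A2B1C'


Scanning runs left to right:
  i=0: run of 'G' x 8 -> '8G'
  i=8: run of 'D' x 15 -> '15D'
  i=23: run of 'G' x 1 -> '1G'
  i=24: run of 'C' x 5 -> '5C'
  i=29: run of 'A' x 8 -> '8A'
  i=37: run of 'G' x 3 -> '3G'

RLE = 8G15D1G5C8A3G


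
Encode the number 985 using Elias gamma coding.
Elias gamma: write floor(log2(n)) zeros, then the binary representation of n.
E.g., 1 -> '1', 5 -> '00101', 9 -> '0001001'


num_bits = floor(log2(985)) + 1 = 10
leading_zeros = num_bits - 1 = 9
binary(985) = 1111011001

Elias gamma(985) = '000000000' + '1111011001' = 0000000001111011001 (19 bits)


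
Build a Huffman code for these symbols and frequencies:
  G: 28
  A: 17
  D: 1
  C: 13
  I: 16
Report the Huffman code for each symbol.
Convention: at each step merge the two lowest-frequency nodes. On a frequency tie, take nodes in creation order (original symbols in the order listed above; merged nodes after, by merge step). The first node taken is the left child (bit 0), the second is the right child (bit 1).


Huffman tree construction:
Step 1: Merge D(1) + C(13) = 14
Step 2: Merge (D+C)(14) + I(16) = 30
Step 3: Merge A(17) + G(28) = 45
Step 4: Merge ((D+C)+I)(30) + (A+G)(45) = 75
Read each symbol's code off the tree from the root (left child = 0, right child = 1).

Codes:
  G: 11 (length 2)
  A: 10 (length 2)
  D: 000 (length 3)
  C: 001 (length 3)
  I: 01 (length 2)
Average code length: 164/75 = 2.1867 bits/symbol


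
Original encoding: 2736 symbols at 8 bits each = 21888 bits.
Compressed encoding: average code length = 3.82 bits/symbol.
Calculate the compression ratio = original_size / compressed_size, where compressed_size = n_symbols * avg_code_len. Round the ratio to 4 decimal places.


original_size = n_symbols * orig_bits = 2736 * 8 = 21888 bits
compressed_size = n_symbols * avg_code_len = 2736 * 3.82 = 10451.52 bits
ratio = original_size / compressed_size = 21888 / 10451.52 = 2.0942

Compression ratio = 2.0942


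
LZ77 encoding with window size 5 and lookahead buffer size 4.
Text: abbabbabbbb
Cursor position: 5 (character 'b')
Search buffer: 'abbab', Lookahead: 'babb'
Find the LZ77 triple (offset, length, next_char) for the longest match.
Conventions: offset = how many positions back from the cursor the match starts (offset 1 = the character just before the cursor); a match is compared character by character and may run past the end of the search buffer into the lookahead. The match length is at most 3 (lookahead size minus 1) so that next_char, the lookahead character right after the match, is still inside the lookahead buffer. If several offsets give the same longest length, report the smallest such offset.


Try each offset into the search buffer:
  offset=1 (pos 4, char 'b'): match length 1
  offset=2 (pos 3, char 'a'): match length 0
  offset=3 (pos 2, char 'b'): match length 3
  offset=4 (pos 1, char 'b'): match length 1
  offset=5 (pos 0, char 'a'): match length 0
Longest match has length 3 at offset 3.
next_char = character at position 5 + 3 = 8 -> 'b'

Best match: offset=3, length=3 (matching 'bab' starting at position 2)
LZ77 triple: (3, 3, 'b')


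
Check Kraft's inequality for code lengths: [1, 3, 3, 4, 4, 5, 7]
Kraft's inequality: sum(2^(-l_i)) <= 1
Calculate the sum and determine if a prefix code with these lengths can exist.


Sum = 2^(-1) + 2^(-3) + 2^(-3) + 2^(-4) + 2^(-4) + 2^(-5) + 2^(-7)
    = 0.5 + 0.125 + 0.125 + 0.0625 + 0.0625 + 0.03125 + 0.0078125
    = 117/128 = 0.9140625
Since 0.9140625 <= 1, Kraft's inequality IS satisfied.
A prefix code with these lengths CAN exist.

Kraft sum = 0.9140625. Satisfied.


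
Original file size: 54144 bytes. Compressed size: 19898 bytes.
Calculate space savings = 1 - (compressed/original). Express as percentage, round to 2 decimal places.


ratio = compressed/original = 19898/54144 = 0.367501
savings = 1 - ratio = 1 - 0.367501 = 0.632499
as a percentage: 0.632499 * 100 = 63.25%

Space savings = 1 - 19898/54144 = 63.25%


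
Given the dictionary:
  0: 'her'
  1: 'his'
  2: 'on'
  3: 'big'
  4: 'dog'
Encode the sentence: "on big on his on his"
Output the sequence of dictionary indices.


Look up each word in the dictionary:
  'on' -> 2
  'big' -> 3
  'on' -> 2
  'his' -> 1
  'on' -> 2
  'his' -> 1

Encoded: [2, 3, 2, 1, 2, 1]


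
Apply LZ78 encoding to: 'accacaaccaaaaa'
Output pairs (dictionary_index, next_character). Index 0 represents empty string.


LZ78 encoding steps:
Dictionary: {0: ''}
Step 1: w='' (idx 0), next='a' -> output (0, 'a'), add 'a' as idx 1
Step 2: w='' (idx 0), next='c' -> output (0, 'c'), add 'c' as idx 2
Step 3: w='c' (idx 2), next='a' -> output (2, 'a'), add 'ca' as idx 3
Step 4: w='ca' (idx 3), next='a' -> output (3, 'a'), add 'caa' as idx 4
Step 5: w='c' (idx 2), next='c' -> output (2, 'c'), add 'cc' as idx 5
Step 6: w='a' (idx 1), next='a' -> output (1, 'a'), add 'aa' as idx 6
Step 7: w='aa' (idx 6), next='a' -> output (6, 'a'), add 'aaa' as idx 7


Encoded: [(0, 'a'), (0, 'c'), (2, 'a'), (3, 'a'), (2, 'c'), (1, 'a'), (6, 'a')]


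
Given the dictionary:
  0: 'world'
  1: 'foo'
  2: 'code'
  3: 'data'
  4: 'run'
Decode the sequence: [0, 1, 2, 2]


Look up each index in the dictionary:
  0 -> 'world'
  1 -> 'foo'
  2 -> 'code'
  2 -> 'code'

Decoded: "world foo code code"


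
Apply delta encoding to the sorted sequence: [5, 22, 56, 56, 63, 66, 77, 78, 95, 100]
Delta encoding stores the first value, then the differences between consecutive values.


First value: 5
Deltas:
  22 - 5 = 17
  56 - 22 = 34
  56 - 56 = 0
  63 - 56 = 7
  66 - 63 = 3
  77 - 66 = 11
  78 - 77 = 1
  95 - 78 = 17
  100 - 95 = 5


Delta encoded: [5, 17, 34, 0, 7, 3, 11, 1, 17, 5]


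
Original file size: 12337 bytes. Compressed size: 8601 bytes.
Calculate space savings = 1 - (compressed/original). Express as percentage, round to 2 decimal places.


ratio = compressed/original = 8601/12337 = 0.697171
savings = 1 - ratio = 1 - 0.697171 = 0.302829
as a percentage: 0.302829 * 100 = 30.28%

Space savings = 1 - 8601/12337 = 30.28%


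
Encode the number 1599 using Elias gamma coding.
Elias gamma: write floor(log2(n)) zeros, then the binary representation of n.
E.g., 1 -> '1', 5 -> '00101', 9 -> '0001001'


num_bits = floor(log2(1599)) + 1 = 11
leading_zeros = num_bits - 1 = 10
binary(1599) = 11000111111

Elias gamma(1599) = '0000000000' + '11000111111' = 000000000011000111111 (21 bits)


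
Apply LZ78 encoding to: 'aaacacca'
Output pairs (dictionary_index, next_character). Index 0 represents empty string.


LZ78 encoding steps:
Dictionary: {0: ''}
Step 1: w='' (idx 0), next='a' -> output (0, 'a'), add 'a' as idx 1
Step 2: w='a' (idx 1), next='a' -> output (1, 'a'), add 'aa' as idx 2
Step 3: w='' (idx 0), next='c' -> output (0, 'c'), add 'c' as idx 3
Step 4: w='a' (idx 1), next='c' -> output (1, 'c'), add 'ac' as idx 4
Step 5: w='c' (idx 3), next='a' -> output (3, 'a'), add 'ca' as idx 5


Encoded: [(0, 'a'), (1, 'a'), (0, 'c'), (1, 'c'), (3, 'a')]


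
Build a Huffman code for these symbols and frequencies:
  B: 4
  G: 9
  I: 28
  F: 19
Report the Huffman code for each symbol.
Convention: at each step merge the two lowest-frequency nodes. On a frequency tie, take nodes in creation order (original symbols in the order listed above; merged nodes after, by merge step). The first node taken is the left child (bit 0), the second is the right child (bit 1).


Huffman tree construction:
Step 1: Merge B(4) + G(9) = 13
Step 2: Merge (B+G)(13) + F(19) = 32
Step 3: Merge I(28) + ((B+G)+F)(32) = 60
Read each symbol's code off the tree from the root (left child = 0, right child = 1).

Codes:
  B: 100 (length 3)
  G: 101 (length 3)
  I: 0 (length 1)
  F: 11 (length 2)
Average code length: 105/60 = 1.7500 bits/symbol


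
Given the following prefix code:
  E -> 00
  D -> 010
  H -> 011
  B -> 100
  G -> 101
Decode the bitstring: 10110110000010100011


Decoding step by step:
Bits 101 -> G
Bits 101 -> G
Bits 100 -> B
Bits 00 -> E
Bits 010 -> D
Bits 100 -> B
Bits 011 -> H


Decoded message: GGBEDBH


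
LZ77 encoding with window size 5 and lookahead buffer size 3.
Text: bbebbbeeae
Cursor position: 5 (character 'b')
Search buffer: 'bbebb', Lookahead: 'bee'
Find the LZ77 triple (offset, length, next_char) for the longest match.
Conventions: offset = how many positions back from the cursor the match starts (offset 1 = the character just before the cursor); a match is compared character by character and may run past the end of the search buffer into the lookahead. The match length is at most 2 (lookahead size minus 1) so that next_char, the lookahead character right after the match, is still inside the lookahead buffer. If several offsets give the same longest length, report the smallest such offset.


Try each offset into the search buffer:
  offset=1 (pos 4, char 'b'): match length 1
  offset=2 (pos 3, char 'b'): match length 1
  offset=3 (pos 2, char 'e'): match length 0
  offset=4 (pos 1, char 'b'): match length 2
  offset=5 (pos 0, char 'b'): match length 1
Longest match has length 2 at offset 4.
next_char = character at position 5 + 2 = 7 -> 'e'

Best match: offset=4, length=2 (matching 'be' starting at position 1)
LZ77 triple: (4, 2, 'e')


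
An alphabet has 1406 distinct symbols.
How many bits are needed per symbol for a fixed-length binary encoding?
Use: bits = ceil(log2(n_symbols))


log2(1406) = 10.4574
Bracket: 2^10 = 1024 < 1406 <= 2^11 = 2048
So ceil(log2(1406)) = 11

bits = ceil(log2(1406)) = ceil(10.4574) = 11 bits


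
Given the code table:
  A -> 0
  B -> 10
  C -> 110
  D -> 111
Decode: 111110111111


Decoding:
111 -> D
110 -> C
111 -> D
111 -> D


Result: DCDD


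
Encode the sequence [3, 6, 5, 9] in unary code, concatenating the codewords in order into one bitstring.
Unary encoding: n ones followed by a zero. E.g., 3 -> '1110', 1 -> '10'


Encode each number as n ones followed by a terminating 0:
  3 -> 1110 (4 bits)
  6 -> 1111110 (7 bits)
  5 -> 111110 (6 bits)
  9 -> 1111111110 (10 bits)
Total length = 4 + 7 + 6 + 10 = 27 bits.

Unary([3, 6, 5, 9]) = 111011111101111101111111110 (27 bits)


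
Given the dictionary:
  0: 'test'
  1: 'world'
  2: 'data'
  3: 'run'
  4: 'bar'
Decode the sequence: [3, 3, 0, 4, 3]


Look up each index in the dictionary:
  3 -> 'run'
  3 -> 'run'
  0 -> 'test'
  4 -> 'bar'
  3 -> 'run'

Decoded: "run run test bar run"


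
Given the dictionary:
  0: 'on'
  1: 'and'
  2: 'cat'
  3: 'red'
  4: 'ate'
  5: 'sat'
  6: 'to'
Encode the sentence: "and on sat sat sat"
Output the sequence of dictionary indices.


Look up each word in the dictionary:
  'and' -> 1
  'on' -> 0
  'sat' -> 5
  'sat' -> 5
  'sat' -> 5

Encoded: [1, 0, 5, 5, 5]


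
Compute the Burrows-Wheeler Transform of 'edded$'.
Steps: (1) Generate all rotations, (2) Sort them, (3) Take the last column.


Rotations (sorted):
  0: $edded -> last char: d
  1: d$edde -> last char: e
  2: dded$e -> last char: e
  3: ded$ed -> last char: d
  4: ed$edd -> last char: d
  5: edded$ -> last char: $


BWT = deedd$


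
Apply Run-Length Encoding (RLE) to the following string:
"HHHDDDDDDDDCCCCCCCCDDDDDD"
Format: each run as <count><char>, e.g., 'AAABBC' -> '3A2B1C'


Scanning runs left to right:
  i=0: run of 'H' x 3 -> '3H'
  i=3: run of 'D' x 8 -> '8D'
  i=11: run of 'C' x 8 -> '8C'
  i=19: run of 'D' x 6 -> '6D'

RLE = 3H8D8C6D


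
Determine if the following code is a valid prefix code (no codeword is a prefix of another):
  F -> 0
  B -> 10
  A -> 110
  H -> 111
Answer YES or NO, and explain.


Checking each pair (does one codeword prefix another?):
  F='0' vs B='10': no prefix
  F='0' vs A='110': no prefix
  F='0' vs H='111': no prefix
  B='10' vs F='0': no prefix
  B='10' vs A='110': no prefix
  B='10' vs H='111': no prefix
  A='110' vs F='0': no prefix
  A='110' vs B='10': no prefix
  A='110' vs H='111': no prefix
  H='111' vs F='0': no prefix
  H='111' vs B='10': no prefix
  H='111' vs A='110': no prefix
No violation found over all pairs.

YES -- this is a valid prefix code. No codeword is a prefix of any other codeword.


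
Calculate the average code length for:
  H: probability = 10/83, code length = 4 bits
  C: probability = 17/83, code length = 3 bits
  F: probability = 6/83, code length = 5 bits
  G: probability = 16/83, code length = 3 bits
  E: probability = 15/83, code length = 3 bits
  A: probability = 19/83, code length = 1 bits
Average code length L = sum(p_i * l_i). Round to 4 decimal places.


Weighted contributions p_i * l_i:
  H: (10/83) * 4 = 40/83
  C: (17/83) * 3 = 51/83
  F: (6/83) * 5 = 30/83
  G: (16/83) * 3 = 48/83
  E: (15/83) * 3 = 45/83
  A: (19/83) * 1 = 19/83
Sum = (40 + 51 + 30 + 48 + 45 + 19)/83 = 233/83

L = 233/83 = 2.8072 bits/symbol


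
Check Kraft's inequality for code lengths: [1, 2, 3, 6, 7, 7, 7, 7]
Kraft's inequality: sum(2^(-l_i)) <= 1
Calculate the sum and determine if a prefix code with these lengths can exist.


Sum = 2^(-1) + 2^(-2) + 2^(-3) + 2^(-6) + 2^(-7) + 2^(-7) + 2^(-7) + 2^(-7)
    = 0.5 + 0.25 + 0.125 + 0.015625 + 0.0078125 + 0.0078125 + 0.0078125 + 0.0078125
    = 118/128 = 0.921875
Since 0.921875 <= 1, Kraft's inequality IS satisfied.
A prefix code with these lengths CAN exist.

Kraft sum = 0.921875. Satisfied.


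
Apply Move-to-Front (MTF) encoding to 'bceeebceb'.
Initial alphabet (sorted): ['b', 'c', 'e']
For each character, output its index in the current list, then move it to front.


MTF encoding:
'b': index 0 in ['b', 'c', 'e'] -> ['b', 'c', 'e']
'c': index 1 in ['b', 'c', 'e'] -> ['c', 'b', 'e']
'e': index 2 in ['c', 'b', 'e'] -> ['e', 'c', 'b']
'e': index 0 in ['e', 'c', 'b'] -> ['e', 'c', 'b']
'e': index 0 in ['e', 'c', 'b'] -> ['e', 'c', 'b']
'b': index 2 in ['e', 'c', 'b'] -> ['b', 'e', 'c']
'c': index 2 in ['b', 'e', 'c'] -> ['c', 'b', 'e']
'e': index 2 in ['c', 'b', 'e'] -> ['e', 'c', 'b']
'b': index 2 in ['e', 'c', 'b'] -> ['b', 'e', 'c']


Output: [0, 1, 2, 0, 0, 2, 2, 2, 2]


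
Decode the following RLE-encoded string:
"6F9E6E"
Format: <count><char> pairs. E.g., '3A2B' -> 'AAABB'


Expanding each <count><char> pair:
  6F -> 'FFFFFF'
  9E -> 'EEEEEEEEE'
  6E -> 'EEEEEE'

Decoded = FFFFFFEEEEEEEEEEEEEEE


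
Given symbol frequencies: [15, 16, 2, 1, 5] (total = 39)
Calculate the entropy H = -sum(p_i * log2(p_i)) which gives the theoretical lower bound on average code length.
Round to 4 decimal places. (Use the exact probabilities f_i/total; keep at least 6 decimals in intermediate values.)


Per-symbol terms -p_i * log2(p_i) with p_i = f_i/39:
  p = 15/39 = 0.384615: log2(p) = -1.378512, -p*log2(p) = 0.530197
  p = 16/39 = 0.410256: log2(p) = -1.285402, -p*log2(p) = 0.527345
  p = 2/39 = 0.051282: log2(p) = -4.285402, -p*log2(p) = 0.219764
  p = 1/39 = 0.025641: log2(p) = -5.285402, -p*log2(p) = 0.135523
  p = 5/39 = 0.128205: log2(p) = -2.963474, -p*log2(p) = 0.379933
H = 0.530197 + 0.527345 + 0.219764 + 0.135523 + 0.379933 = 1.792762

H = 1.7928 bits/symbol


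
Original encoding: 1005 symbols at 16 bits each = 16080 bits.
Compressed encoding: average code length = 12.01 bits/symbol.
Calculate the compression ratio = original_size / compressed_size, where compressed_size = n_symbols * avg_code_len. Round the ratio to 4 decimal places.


original_size = n_symbols * orig_bits = 1005 * 16 = 16080 bits
compressed_size = n_symbols * avg_code_len = 1005 * 12.01 = 12070.05 bits
ratio = original_size / compressed_size = 16080 / 12070.05 = 1.3322

Compression ratio = 1.3322


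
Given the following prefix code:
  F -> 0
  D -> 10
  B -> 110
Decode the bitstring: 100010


Decoding step by step:
Bits 10 -> D
Bits 0 -> F
Bits 0 -> F
Bits 10 -> D


Decoded message: DFFD


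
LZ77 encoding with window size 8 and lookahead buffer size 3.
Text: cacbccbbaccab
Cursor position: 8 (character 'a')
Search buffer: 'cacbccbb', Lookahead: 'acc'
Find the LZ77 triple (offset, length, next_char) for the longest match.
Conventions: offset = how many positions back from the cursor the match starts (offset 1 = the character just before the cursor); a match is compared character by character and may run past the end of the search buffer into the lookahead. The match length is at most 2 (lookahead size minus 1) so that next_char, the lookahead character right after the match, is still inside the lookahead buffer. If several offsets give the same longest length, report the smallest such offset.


Try each offset into the search buffer:
  offset=1 (pos 7, char 'b'): match length 0
  offset=2 (pos 6, char 'b'): match length 0
  offset=3 (pos 5, char 'c'): match length 0
  offset=4 (pos 4, char 'c'): match length 0
  offset=5 (pos 3, char 'b'): match length 0
  offset=6 (pos 2, char 'c'): match length 0
  offset=7 (pos 1, char 'a'): match length 2
  offset=8 (pos 0, char 'c'): match length 0
Longest match has length 2 at offset 7.
next_char = character at position 8 + 2 = 10 -> 'c'

Best match: offset=7, length=2 (matching 'ac' starting at position 1)
LZ77 triple: (7, 2, 'c')


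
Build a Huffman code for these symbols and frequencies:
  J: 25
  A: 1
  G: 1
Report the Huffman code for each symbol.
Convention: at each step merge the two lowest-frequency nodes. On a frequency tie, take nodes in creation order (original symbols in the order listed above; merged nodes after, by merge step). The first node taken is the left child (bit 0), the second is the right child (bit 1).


Huffman tree construction:
Step 1: Merge A(1) + G(1) = 2
Step 2: Merge (A+G)(2) + J(25) = 27
Read each symbol's code off the tree from the root (left child = 0, right child = 1).

Codes:
  J: 1 (length 1)
  A: 00 (length 2)
  G: 01 (length 2)
Average code length: 29/27 = 1.0741 bits/symbol


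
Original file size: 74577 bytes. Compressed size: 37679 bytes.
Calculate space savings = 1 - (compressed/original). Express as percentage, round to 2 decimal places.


ratio = compressed/original = 37679/74577 = 0.505236
savings = 1 - ratio = 1 - 0.505236 = 0.494764
as a percentage: 0.494764 * 100 = 49.48%

Space savings = 1 - 37679/74577 = 49.48%


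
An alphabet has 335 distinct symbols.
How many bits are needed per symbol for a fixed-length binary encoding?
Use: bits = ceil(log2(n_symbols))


log2(335) = 8.388
Bracket: 2^8 = 256 < 335 <= 2^9 = 512
So ceil(log2(335)) = 9

bits = ceil(log2(335)) = ceil(8.388) = 9 bits


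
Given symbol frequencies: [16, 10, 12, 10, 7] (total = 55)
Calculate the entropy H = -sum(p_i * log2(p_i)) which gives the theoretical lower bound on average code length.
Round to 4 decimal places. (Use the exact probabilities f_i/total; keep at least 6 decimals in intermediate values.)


Per-symbol terms -p_i * log2(p_i) with p_i = f_i/55:
  p = 16/55 = 0.290909: log2(p) = -1.781360, -p*log2(p) = 0.518214
  p = 10/55 = 0.181818: log2(p) = -2.459432, -p*log2(p) = 0.447169
  p = 12/55 = 0.218182: log2(p) = -2.196397, -p*log2(p) = 0.479214
  p = 10/55 = 0.181818: log2(p) = -2.459432, -p*log2(p) = 0.447169
  p = 7/55 = 0.127273: log2(p) = -2.974005, -p*log2(p) = 0.378510
H = 0.518214 + 0.447169 + 0.479214 + 0.447169 + 0.378510 = 2.270276

H = 2.2703 bits/symbol


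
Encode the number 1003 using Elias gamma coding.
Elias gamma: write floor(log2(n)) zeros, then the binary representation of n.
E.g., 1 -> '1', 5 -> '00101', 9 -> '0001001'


num_bits = floor(log2(1003)) + 1 = 10
leading_zeros = num_bits - 1 = 9
binary(1003) = 1111101011

Elias gamma(1003) = '000000000' + '1111101011' = 0000000001111101011 (19 bits)


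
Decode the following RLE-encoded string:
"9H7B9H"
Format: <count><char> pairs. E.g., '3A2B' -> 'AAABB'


Expanding each <count><char> pair:
  9H -> 'HHHHHHHHH'
  7B -> 'BBBBBBB'
  9H -> 'HHHHHHHHH'

Decoded = HHHHHHHHHBBBBBBBHHHHHHHHH


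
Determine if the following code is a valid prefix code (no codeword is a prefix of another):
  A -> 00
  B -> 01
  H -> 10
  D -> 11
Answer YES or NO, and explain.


Checking each pair (does one codeword prefix another?):
  A='00' vs B='01': no prefix
  A='00' vs H='10': no prefix
  A='00' vs D='11': no prefix
  B='01' vs A='00': no prefix
  B='01' vs H='10': no prefix
  B='01' vs D='11': no prefix
  H='10' vs A='00': no prefix
  H='10' vs B='01': no prefix
  H='10' vs D='11': no prefix
  D='11' vs A='00': no prefix
  D='11' vs B='01': no prefix
  D='11' vs H='10': no prefix
No violation found over all pairs.

YES -- this is a valid prefix code. No codeword is a prefix of any other codeword.


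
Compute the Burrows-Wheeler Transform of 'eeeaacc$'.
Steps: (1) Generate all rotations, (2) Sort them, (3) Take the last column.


Rotations (sorted):
  0: $eeeaacc -> last char: c
  1: aacc$eee -> last char: e
  2: acc$eeea -> last char: a
  3: c$eeeaac -> last char: c
  4: cc$eeeaa -> last char: a
  5: eaacc$ee -> last char: e
  6: eeaacc$e -> last char: e
  7: eeeaacc$ -> last char: $


BWT = ceacaee$


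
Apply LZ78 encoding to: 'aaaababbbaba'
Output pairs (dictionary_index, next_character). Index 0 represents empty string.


LZ78 encoding steps:
Dictionary: {0: ''}
Step 1: w='' (idx 0), next='a' -> output (0, 'a'), add 'a' as idx 1
Step 2: w='a' (idx 1), next='a' -> output (1, 'a'), add 'aa' as idx 2
Step 3: w='a' (idx 1), next='b' -> output (1, 'b'), add 'ab' as idx 3
Step 4: w='ab' (idx 3), next='b' -> output (3, 'b'), add 'abb' as idx 4
Step 5: w='' (idx 0), next='b' -> output (0, 'b'), add 'b' as idx 5
Step 6: w='ab' (idx 3), next='a' -> output (3, 'a'), add 'aba' as idx 6


Encoded: [(0, 'a'), (1, 'a'), (1, 'b'), (3, 'b'), (0, 'b'), (3, 'a')]


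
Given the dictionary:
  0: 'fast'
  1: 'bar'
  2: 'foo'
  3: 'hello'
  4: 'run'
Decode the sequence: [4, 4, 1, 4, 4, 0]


Look up each index in the dictionary:
  4 -> 'run'
  4 -> 'run'
  1 -> 'bar'
  4 -> 'run'
  4 -> 'run'
  0 -> 'fast'

Decoded: "run run bar run run fast"


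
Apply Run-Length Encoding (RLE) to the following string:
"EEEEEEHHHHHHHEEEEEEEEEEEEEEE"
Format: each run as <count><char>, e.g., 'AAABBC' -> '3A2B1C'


Scanning runs left to right:
  i=0: run of 'E' x 6 -> '6E'
  i=6: run of 'H' x 7 -> '7H'
  i=13: run of 'E' x 15 -> '15E'

RLE = 6E7H15E


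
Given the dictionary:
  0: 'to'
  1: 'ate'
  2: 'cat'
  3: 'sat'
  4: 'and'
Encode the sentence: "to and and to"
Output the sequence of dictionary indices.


Look up each word in the dictionary:
  'to' -> 0
  'and' -> 4
  'and' -> 4
  'to' -> 0

Encoded: [0, 4, 4, 0]


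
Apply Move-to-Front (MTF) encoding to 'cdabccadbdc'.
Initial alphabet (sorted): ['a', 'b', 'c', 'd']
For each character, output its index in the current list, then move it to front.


MTF encoding:
'c': index 2 in ['a', 'b', 'c', 'd'] -> ['c', 'a', 'b', 'd']
'd': index 3 in ['c', 'a', 'b', 'd'] -> ['d', 'c', 'a', 'b']
'a': index 2 in ['d', 'c', 'a', 'b'] -> ['a', 'd', 'c', 'b']
'b': index 3 in ['a', 'd', 'c', 'b'] -> ['b', 'a', 'd', 'c']
'c': index 3 in ['b', 'a', 'd', 'c'] -> ['c', 'b', 'a', 'd']
'c': index 0 in ['c', 'b', 'a', 'd'] -> ['c', 'b', 'a', 'd']
'a': index 2 in ['c', 'b', 'a', 'd'] -> ['a', 'c', 'b', 'd']
'd': index 3 in ['a', 'c', 'b', 'd'] -> ['d', 'a', 'c', 'b']
'b': index 3 in ['d', 'a', 'c', 'b'] -> ['b', 'd', 'a', 'c']
'd': index 1 in ['b', 'd', 'a', 'c'] -> ['d', 'b', 'a', 'c']
'c': index 3 in ['d', 'b', 'a', 'c'] -> ['c', 'd', 'b', 'a']


Output: [2, 3, 2, 3, 3, 0, 2, 3, 3, 1, 3]


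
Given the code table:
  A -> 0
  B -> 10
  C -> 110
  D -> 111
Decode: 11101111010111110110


Decoding:
111 -> D
0 -> A
111 -> D
10 -> B
10 -> B
111 -> D
110 -> C
110 -> C


Result: DADBBDCC


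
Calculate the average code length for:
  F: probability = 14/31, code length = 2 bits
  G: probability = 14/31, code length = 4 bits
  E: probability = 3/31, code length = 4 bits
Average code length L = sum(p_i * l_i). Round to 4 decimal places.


Weighted contributions p_i * l_i:
  F: (14/31) * 2 = 28/31
  G: (14/31) * 4 = 56/31
  E: (3/31) * 4 = 12/31
Sum = (28 + 56 + 12)/31 = 96/31

L = 96/31 = 3.0968 bits/symbol


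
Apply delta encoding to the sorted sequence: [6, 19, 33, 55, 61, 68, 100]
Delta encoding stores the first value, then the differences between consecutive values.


First value: 6
Deltas:
  19 - 6 = 13
  33 - 19 = 14
  55 - 33 = 22
  61 - 55 = 6
  68 - 61 = 7
  100 - 68 = 32


Delta encoded: [6, 13, 14, 22, 6, 7, 32]


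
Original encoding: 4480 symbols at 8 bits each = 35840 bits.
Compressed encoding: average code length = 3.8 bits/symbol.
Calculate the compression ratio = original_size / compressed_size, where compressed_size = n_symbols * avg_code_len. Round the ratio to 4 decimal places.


original_size = n_symbols * orig_bits = 4480 * 8 = 35840 bits
compressed_size = n_symbols * avg_code_len = 4480 * 3.8 = 17024.0 bits
ratio = original_size / compressed_size = 35840 / 17024.0 = 2.1053

Compression ratio = 2.1053


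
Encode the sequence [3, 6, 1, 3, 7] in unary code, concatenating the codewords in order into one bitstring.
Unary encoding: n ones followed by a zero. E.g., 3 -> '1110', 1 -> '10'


Encode each number as n ones followed by a terminating 0:
  3 -> 1110 (4 bits)
  6 -> 1111110 (7 bits)
  1 -> 10 (2 bits)
  3 -> 1110 (4 bits)
  7 -> 11111110 (8 bits)
Total length = 4 + 7 + 2 + 4 + 8 = 25 bits.

Unary([3, 6, 1, 3, 7]) = 1110111111010111011111110 (25 bits)


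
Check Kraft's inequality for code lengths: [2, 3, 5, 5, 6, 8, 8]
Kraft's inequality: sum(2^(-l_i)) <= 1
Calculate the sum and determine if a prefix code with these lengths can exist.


Sum = 2^(-2) + 2^(-3) + 2^(-5) + 2^(-5) + 2^(-6) + 2^(-8) + 2^(-8)
    = 0.25 + 0.125 + 0.03125 + 0.03125 + 0.015625 + 0.00390625 + 0.00390625
    = 118/256 = 0.4609375
Since 0.4609375 <= 1, Kraft's inequality IS satisfied.
A prefix code with these lengths CAN exist.

Kraft sum = 0.4609375. Satisfied.
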